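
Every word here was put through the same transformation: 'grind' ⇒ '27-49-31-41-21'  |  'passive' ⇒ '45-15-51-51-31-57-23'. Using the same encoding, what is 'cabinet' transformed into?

g(#7)→27 and r(#18)→49: differences scale by 2, so n = 2·pos + 13. With a=1..z=26, the number is 2·pos + 13.
For cabinet: c=3→19, a=1→15, b=2→17, i=9→31, n=14→41, e=5→23, t=20→53.

19-15-17-31-41-23-53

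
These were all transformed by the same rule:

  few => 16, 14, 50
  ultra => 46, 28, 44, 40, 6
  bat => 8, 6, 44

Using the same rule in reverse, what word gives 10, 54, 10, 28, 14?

f(#6)→16 and e(#5)→14: differences scale by 2, so n = 2·pos + 4. With a=1..z=26, the number is 2·pos + 4.
Undoing it on 10, 54, 10, 28, 14: 10→(10−4)÷2=3=c, 54→(54−4)÷2=25=y, 10→(10−4)÷2=3=c, 28→(28−4)÷2=12=l, 14→(14−4)÷2=5=e.

cycle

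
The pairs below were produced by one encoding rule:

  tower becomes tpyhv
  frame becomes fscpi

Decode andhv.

amber

Letter i (0-indexed) is shifted by i+0, so successive shifts are 0, 1, 2, ….
Undoing it on andhv: a−0=a, n−1=m, d−2=b, h−3=e, v−4=r.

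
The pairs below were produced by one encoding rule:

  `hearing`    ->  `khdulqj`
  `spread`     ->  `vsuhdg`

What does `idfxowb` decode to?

faculty

Compare letters: h→k is +3, e→h is +3, a→d is +3 — a constant shift. It's a constant shift of +3 (ROT3).
Reversing it on idfxowb: i−3=f, d−3=a, f−3=c, x−3=u, o−3=l, w−3=t, b−3=y.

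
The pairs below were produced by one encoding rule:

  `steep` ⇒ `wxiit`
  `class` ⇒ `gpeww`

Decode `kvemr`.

grain

This is a Caesar cipher with shift 4.
Undoing it on kvemr: k−4=g, v−4=r, e−4=a, m−4=i, r−4=n.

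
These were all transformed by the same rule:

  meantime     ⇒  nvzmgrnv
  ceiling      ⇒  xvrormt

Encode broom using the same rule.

yilln

Each pair mirrors across the alphabet (m↔n, e↔v, a↔z): positions sum to 25. This is the alphabet-reversal cipher (Atbash): a becomes z, b becomes y, etc.
Applying it to broom: b↔y, r↔i, o↔l, o↔l, m↔n.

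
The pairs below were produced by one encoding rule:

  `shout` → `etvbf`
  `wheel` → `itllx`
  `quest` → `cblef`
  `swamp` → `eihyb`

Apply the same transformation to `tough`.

fvbst

The shift depends on letter class: consonant s→e is +12, but vowel o→v is +7. Two shifts are in play — +7 for a/e/i/o/u, +12 for every other letter.
Applying it to tough: t(cons)+12=f, o(vowel)+7=v, u(vowel)+7=b, g(cons)+12=s, h(cons)+12=t.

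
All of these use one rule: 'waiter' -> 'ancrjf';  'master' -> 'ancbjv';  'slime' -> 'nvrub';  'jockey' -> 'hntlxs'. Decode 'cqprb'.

The output letters match the input read backwards, each shifted +9: waiter reversed is retiaw. Two steps: reverse the string, then apply a Caesar shift of +9.
Reversing it on cqprb: shift back: c−9=t, q−9=h, p−9=g, r−9=i, b−9=s → thgis; then reverse → sight.

sight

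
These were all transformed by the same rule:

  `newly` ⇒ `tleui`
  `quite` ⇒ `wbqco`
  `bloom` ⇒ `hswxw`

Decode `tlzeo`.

In newly: n→t is +6, e→l is +7, w→e is +8, l→u is +9 — the shift increases by 1 each position. Each letter shifts forward by (position + 6), i.e. 6, 7, 8, … — the shift grows by one for each successive letter.
Decoding tlzeo: t−6=n, l−7=e, z−8=r, e−9=v, o−10=e.

nerve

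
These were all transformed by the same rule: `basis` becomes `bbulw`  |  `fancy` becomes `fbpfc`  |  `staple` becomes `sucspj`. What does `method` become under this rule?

mfvksi

In basis: b→b is +0, a→b is +1, s→u is +2, i→l is +3 — the shift increases by 1 each position. Each letter shifts forward by its position index (0, 1, 2, …) — the shift grows by one for each successive letter.
Applying it to method: m+0=m, e+1=f, t+2=v, h+3=k, o+4=s, d+5=i.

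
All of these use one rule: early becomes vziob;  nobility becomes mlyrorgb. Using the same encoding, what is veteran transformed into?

Each pair mirrors across the alphabet (e↔v, a↔z, r↔i): positions sum to 25. This is the alphabet-reversal cipher (Atbash): a becomes z, b becomes y, etc.
Applying it to veteran: v↔e, e↔v, t↔g, e↔v, r↔i, a↔z, n↔m.

evgvizm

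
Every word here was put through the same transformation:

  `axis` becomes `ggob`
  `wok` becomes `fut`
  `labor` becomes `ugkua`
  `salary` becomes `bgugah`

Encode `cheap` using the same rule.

Two shifts are in play — +6 for a/e/i/o/u, +9 for every other letter.
For cheap: c(cons)+9=l, h(cons)+9=q, e(vowel)+6=k, a(vowel)+6=g, p(cons)+9=y.

lqkgy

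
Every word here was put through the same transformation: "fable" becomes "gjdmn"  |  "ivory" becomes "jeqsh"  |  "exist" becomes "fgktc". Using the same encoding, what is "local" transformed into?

mxebu

Shifts by position in fable: pos 0: f→g (+1), pos 1: a→j (+9), pos 2: b→d (+2), pos 3: l→m (+1), pos 4: e→n (+9) — repeating every 3. A repeating key of period 3 is used — shifts +1, +9, +2 over and over.
Applying it to local: l+1=m, o+9=x, c+2=e, a+1=b, l+9=u.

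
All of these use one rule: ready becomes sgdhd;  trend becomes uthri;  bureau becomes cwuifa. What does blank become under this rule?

cndrp

The shift increases by 1 at each position, starting from +1: 1, 2, 3, ….
Applying it to blank: b+1=c, l+2=n, a+3=d, n+4=r, k+5=p.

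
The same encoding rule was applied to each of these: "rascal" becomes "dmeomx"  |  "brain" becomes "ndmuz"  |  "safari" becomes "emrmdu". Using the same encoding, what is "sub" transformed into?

Compare letters: r→d is +12, a→m is +12, s→e is +12 — a constant shift. This is a Caesar cipher with shift 12.
For sub: s+12=e, u+12=g, b+12=n.

egn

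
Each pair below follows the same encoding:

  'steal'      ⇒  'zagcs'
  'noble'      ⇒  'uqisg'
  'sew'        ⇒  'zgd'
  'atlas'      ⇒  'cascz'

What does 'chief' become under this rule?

The shift depends on letter class: consonant s→z is +7, but vowel e→g is +2. The rule splits by letter class: vowels +2, consonants +7.
On chief: c(cons)+7=j, h(cons)+7=o, i(vowel)+2=k, e(vowel)+2=g, f(cons)+7=m.

jokgm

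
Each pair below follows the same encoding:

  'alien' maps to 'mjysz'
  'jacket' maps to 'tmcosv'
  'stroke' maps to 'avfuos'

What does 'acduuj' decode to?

school

a(0)→m(12) and l(11)→j(9) fit y≡21x+12 (mod 26); the inverse of 21 mod 26 is 5. Each letter's alphabet position (a=0..z=25) is mapped through 21·x+12 mod 26 — an affine cipher.
Decoding acduuj: a(0)→5·(0−12)≡18=s; c(2)→5·(2−12)≡2=c; d(3)→5·(3−12)≡7=h; u(20)→5·(20−12)≡14=o; u(20)→5·(20−12)≡14=o; j(9)→5·(9−12)≡11=l (all mod 26).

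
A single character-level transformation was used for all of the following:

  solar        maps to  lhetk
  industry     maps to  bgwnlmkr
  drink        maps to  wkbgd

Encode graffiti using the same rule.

Compare letters: s→l is +19, o→h is +19, l→e is +19 — a constant shift. It's a constant shift of +19 (ROT19).
Applying it to graffiti: g+19=z, r+19=k, a+19=t, f+19=y, f+19=y, i+19=b, t+19=m, i+19=b.

zktyybmb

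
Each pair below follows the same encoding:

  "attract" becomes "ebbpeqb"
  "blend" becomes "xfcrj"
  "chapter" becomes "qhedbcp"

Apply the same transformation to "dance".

jerqc

a(0)→e(4) and t(19)→b(1) fit y≡19x+4 (mod 26); the inverse of 19 mod 26 is 11. Each letter's alphabet position (a=0..z=25) is mapped through 19·x+4 mod 26 — an affine cipher.
For dance: d(3)→19·3+4≡9=j; a(0)→19·0+4≡4=e; n(13)→19·13+4≡17=r; c(2)→19·2+4≡16=q; e(4)→19·4+4≡2=c (all mod 26).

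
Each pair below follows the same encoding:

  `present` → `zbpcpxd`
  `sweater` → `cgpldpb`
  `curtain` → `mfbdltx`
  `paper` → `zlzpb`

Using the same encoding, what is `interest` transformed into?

The shift depends on letter class: consonant p→z is +10, but vowel e→p is +11. Two shifts are in play — +11 for a/e/i/o/u, +10 for every other letter.
On interest: i(vowel)+11=t, n(cons)+10=x, t(cons)+10=d, e(vowel)+11=p, r(cons)+10=b, e(vowel)+11=p, s(cons)+10=c, t(cons)+10=d.

txdpbpcd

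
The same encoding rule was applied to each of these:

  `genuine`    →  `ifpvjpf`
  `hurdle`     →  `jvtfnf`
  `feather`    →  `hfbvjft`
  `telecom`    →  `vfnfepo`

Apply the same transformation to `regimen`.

tfijofp

The shift depends on letter class: consonant g→i is +2, but vowel e→f is +1. The rule splits by letter class: vowels +1, consonants +2.
Applying it to regimen: r(cons)+2=t, e(vowel)+1=f, g(cons)+2=i, i(vowel)+1=j, m(cons)+2=o, e(vowel)+1=f, n(cons)+2=p.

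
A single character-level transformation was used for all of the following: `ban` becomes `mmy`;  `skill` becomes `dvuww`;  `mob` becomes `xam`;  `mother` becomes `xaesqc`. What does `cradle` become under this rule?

ncmowq

The shift depends on letter class: consonant b→m is +11, but vowel a→m is +12. Vowels shift forward by 12 and consonants shift forward by 11.
Applying it to cradle: c(cons)+11=n, r(cons)+11=c, a(vowel)+12=m, d(cons)+11=o, l(cons)+11=w, e(vowel)+12=q.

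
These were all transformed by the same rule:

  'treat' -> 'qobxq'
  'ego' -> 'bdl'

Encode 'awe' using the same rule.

Compare letters: t→q is +23, r→o is +23, e→b is +23 — a constant shift. It's a constant shift of +23 (ROT23).
Applying it to awe: a+23=x, w+23=t, e+23=b.

xtb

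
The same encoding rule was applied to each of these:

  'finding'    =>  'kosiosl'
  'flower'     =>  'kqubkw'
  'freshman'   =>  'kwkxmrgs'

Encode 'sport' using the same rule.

xuuwy

The shift depends on letter class: consonant f→k is +5, but vowel i→o is +6. The rule splits by letter class: vowels +6, consonants +5.
On sport: s(cons)+5=x, p(cons)+5=u, o(vowel)+6=u, r(cons)+5=w, t(cons)+5=y.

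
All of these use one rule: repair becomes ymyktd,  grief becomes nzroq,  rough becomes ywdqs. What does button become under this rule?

iccdzz

Each letter shifts forward by (position + 7), i.e. 7, 8, 9, … — the shift grows by one for each successive letter.
Applying it to button: b+7=i, u+8=c, t+9=c, t+10=d, o+11=z, n+12=z.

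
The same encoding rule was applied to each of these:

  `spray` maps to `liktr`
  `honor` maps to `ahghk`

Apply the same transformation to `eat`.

xtm

This is a Caesar cipher with shift 19.
Applying it to eat: e+19=x, a+19=t, t+19=m.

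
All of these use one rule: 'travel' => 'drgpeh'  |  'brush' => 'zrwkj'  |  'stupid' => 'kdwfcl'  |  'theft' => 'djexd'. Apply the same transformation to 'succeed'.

This is an affine cipher: with a=0,…,z=25, each position x becomes (19x+6) mod 26.
Applying it to succeed: s(18)→19·18+6≡10=k; u(20)→19·20+6≡22=w; c(2)→19·2+6≡18=s; c(2)→19·2+6≡18=s; e(4)→19·4+6≡4=e; e(4)→19·4+6≡4=e; d(3)→19·3+6≡11=l (all mod 26).

kwsseel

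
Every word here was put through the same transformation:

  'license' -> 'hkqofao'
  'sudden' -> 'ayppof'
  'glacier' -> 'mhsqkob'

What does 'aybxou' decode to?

l(11)→h(7) and i(8)→k(10) fit y≡25x+18 (mod 26); the inverse of 25 mod 26 is 25. Treating letters as 0–25, the rule is x ↦ 25x + 18 (mod 26).
Decoding aybxou: a(0)→25·(0−18)≡18=s; y(24)→25·(24−18)≡20=u; b(1)→25·(1−18)≡17=r; x(23)→25·(23−18)≡21=v; o(14)→25·(14−18)≡4=e; u(20)→25·(20−18)≡24=y (all mod 26).

survey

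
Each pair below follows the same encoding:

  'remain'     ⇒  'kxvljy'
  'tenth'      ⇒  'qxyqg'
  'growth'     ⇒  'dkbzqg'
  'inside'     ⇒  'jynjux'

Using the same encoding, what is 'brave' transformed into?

oklwx

r(17)→k(10) and e(4)→x(23) fit y≡3x+11 (mod 26); the inverse of 3 mod 26 is 9. Treating letters as 0–25, the rule is x ↦ 3x + 11 (mod 26).
For brave: b(1)→3·1+11≡14=o; r(17)→3·17+11≡10=k; a(0)→3·0+11≡11=l; v(21)→3·21+11≡22=w; e(4)→3·4+11≡23=x (all mod 26).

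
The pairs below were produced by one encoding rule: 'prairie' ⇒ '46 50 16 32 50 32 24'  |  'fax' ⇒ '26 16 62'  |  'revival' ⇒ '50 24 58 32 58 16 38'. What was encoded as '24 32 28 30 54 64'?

eighty

With a=1..z=26, the number is 2·pos + 14.
Undoing it on 24 32 28 30 54 64: 24→(24−14)÷2=5=e, 32→(32−14)÷2=9=i, 28→(28−14)÷2=7=g, 30→(30−14)÷2=8=h, 54→(54−14)÷2=20=t, 64→(64−14)÷2=25=y.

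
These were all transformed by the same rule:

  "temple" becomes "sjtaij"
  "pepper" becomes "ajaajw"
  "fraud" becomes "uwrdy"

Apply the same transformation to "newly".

t(19)→s(18) and e(4)→j(9) fit y≡11x+17 (mod 26); the inverse of 11 mod 26 is 19. Each letter's alphabet position (a=0..z=25) is mapped through 11·x+17 mod 26 — an affine cipher.
On newly: n(13)→11·13+17≡4=e; e(4)→11·4+17≡9=j; w(22)→11·22+17≡25=z; l(11)→11·11+17≡8=i; y(24)→11·24+17≡21=v (all mod 26).

ejziv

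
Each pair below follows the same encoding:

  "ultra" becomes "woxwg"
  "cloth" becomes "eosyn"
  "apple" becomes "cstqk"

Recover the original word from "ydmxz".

The shift increases by 1 at each position, starting from +2: 2, 3, 4, ….
Reversing it on ydmxz: y−2=w, d−3=a, m−4=i, x−5=s, z−6=t.

waist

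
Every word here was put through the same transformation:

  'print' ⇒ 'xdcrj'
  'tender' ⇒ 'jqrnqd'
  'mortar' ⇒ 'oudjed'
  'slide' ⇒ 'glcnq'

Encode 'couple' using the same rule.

p(15)→x(23) and r(17)→d(3) fit y≡3x+4 (mod 26); the inverse of 3 mod 26 is 9. Treating letters as 0–25, the rule is x ↦ 3x + 4 (mod 26).
For couple: c(2)→3·2+4≡10=k; o(14)→3·14+4≡20=u; u(20)→3·20+4≡12=m; p(15)→3·15+4≡23=x; l(11)→3·11+4≡11=l; e(4)→3·4+4≡16=q (all mod 26).

kumxlq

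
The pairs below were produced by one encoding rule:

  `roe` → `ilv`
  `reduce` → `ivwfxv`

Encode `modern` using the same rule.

Each pair mirrors across the alphabet (r↔i, o↔l, e↔v): positions sum to 25. Letters are reflected about the middle of the alphabet (position → 25−position): Atbash.
Applying it to modern: m↔n, o↔l, d↔w, e↔v, r↔i, n↔m.

nlwvim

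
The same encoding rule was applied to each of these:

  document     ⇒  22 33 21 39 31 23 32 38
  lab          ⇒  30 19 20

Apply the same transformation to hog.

d is letter #4 and maps to 22: an offset of 18. Letters become their 1-based position plus 18 (so a→19, b→20, …).
Applying it to hog: h=8→26, o=15→33, g=7→25.

26 33 25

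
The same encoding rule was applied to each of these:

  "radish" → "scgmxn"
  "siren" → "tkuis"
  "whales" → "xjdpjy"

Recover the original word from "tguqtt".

Letter i (0-indexed) is shifted by i+1, so successive shifts are 1, 2, 3, ….
Reversing it on tguqtt: t−1=s, g−2=e, u−3=r, q−4=m, t−5=o, t−6=n.

sermon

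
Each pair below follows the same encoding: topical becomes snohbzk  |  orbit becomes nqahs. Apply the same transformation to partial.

It's a constant shift of +25 (ROT25).
On partial: p+25=o, a+25=z, r+25=q, t+25=s, i+25=h, a+25=z, l+25=k.

ozqshzk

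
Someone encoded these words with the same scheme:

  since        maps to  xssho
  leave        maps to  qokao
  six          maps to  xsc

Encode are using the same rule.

kwo

The shift depends on letter class: consonant s→x is +5, but vowel i→s is +10. The rule splits by letter class: vowels +10, consonants +5.
For are: a(vowel)+10=k, r(cons)+5=w, e(vowel)+10=o.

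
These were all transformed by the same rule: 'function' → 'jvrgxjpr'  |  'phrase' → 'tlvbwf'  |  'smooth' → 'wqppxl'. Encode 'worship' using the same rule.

Two shifts are in play — +1 for a/e/i/o/u, +4 for every other letter.
On worship: w(cons)+4=a, o(vowel)+1=p, r(cons)+4=v, s(cons)+4=w, h(cons)+4=l, i(vowel)+1=j, p(cons)+4=t.

apvwljt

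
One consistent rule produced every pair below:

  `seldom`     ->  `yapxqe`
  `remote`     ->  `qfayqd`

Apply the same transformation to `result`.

fxgeqd

Read the word backwards and shift each letter +12.
On result: reverse → tluser; then shift: t+12=f, l+12=x, u+12=g, s+12=e, e+12=q, r+12=d.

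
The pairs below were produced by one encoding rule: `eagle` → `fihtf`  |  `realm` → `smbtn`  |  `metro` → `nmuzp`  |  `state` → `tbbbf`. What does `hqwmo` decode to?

Shifts by position in eagle: pos 0: e→f (+1), pos 1: a→i (+8), pos 2: g→h (+1), pos 3: l→t (+8) — repeating every 2. A repeating key of period 2 is used — shifts +1, +8 over and over.
Reversing it on hqwmo: h−1=g, q−8=i, w−1=v, m−8=e, o−1=n.

given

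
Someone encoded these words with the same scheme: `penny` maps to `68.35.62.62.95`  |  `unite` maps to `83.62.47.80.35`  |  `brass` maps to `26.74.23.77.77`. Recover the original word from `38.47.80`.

fit

Each letter becomes 3×(its alphabet position, a=1..z=26) + 20.
Reversing it on 38.47.80: 38→(38−20)÷3=6=f, 47→(47−20)÷3=9=i, 80→(80−20)÷3=20=t.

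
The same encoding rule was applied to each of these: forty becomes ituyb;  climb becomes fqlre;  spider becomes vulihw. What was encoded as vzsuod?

The shifts repeat in a cycle of length 2: positions 0,1,… shift by +3, +5, then the pattern repeats.
Undoing it on vzsuod: v−3=s, z−5=u, s−3=p, u−5=p, o−3=l, d−5=y.

supply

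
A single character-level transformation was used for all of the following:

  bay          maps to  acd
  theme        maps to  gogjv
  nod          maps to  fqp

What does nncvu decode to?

stall

The output letters match the input read backwards, each shifted +2: bay reversed is yab. Two steps: reverse the string, then apply a Caesar shift of +2.
Reversing it on nncvu: shift back: n−2=l, n−2=l, c−2=a, v−2=t, u−2=s → llats; then reverse → stall.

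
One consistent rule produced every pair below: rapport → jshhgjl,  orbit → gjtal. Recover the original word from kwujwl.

secret

This is a Caesar cipher with shift 18.
Reversing it on kwujwl: k−18=s, w−18=e, u−18=c, j−18=r, w−18=e, l−18=t.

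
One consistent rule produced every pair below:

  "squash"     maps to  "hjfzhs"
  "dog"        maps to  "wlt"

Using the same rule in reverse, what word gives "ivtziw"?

regard

Each pair mirrors across the alphabet (s↔h, q↔j, u↔f): positions sum to 25. Letters are reflected about the middle of the alphabet (position → 25−position): Atbash.
Decoding ivtziw: i↔r, v↔e, t↔g, z↔a, i↔r, w↔d.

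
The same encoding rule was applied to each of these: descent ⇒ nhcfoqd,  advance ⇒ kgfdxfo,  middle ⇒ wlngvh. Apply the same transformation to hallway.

rdvogdi

It's a Vigenère-style cipher with numeric key [10,3]: position i shifts by key[i mod 2].
For hallway: h+10=r, a+3=d, l+10=v, l+3=o, w+10=g, a+3=d, y+10=i.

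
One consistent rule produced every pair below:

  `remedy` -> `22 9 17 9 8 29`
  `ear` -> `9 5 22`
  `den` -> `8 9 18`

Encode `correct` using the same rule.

Each letter is replaced by its alphabet position (a=1..z=26) + 4.
Applying it to correct: c=3→7, o=15→19, r=18→22, r=18→22, e=5→9, c=3→7, t=20→24.

7 19 22 22 9 7 24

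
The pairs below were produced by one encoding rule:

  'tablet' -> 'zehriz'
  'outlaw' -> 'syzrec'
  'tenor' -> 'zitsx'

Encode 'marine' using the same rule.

The shift depends on letter class: consonant t→z is +6, but vowel a→e is +4. Vowels shift forward by 4 and consonants shift forward by 6.
Applying it to marine: m(cons)+6=s, a(vowel)+4=e, r(cons)+6=x, i(vowel)+4=m, n(cons)+6=t, e(vowel)+4=i.

sexmti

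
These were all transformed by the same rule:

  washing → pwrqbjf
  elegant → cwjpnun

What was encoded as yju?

lap

The output letters match the input read backwards, each shifted +9: washing reversed is gnihsaw. Read the word backwards and shift each letter +9.
Undoing it on yju: shift back: y−9=p, j−9=a, u−9=l → pal; then reverse → lap.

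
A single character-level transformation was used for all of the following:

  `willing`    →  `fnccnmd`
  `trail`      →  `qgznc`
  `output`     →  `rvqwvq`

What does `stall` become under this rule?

w(22)→f(5) and i(8)→n(13) fit y≡5x+25 (mod 26); the inverse of 5 mod 26 is 21. Treating letters as 0–25, the rule is x ↦ 5x + 25 (mod 26).
On stall: s(18)→5·18+25≡11=l; t(19)→5·19+25≡16=q; a(0)→5·0+25≡25=z; l(11)→5·11+25≡2=c; l(11)→5·11+25≡2=c (all mod 26).

lqzcc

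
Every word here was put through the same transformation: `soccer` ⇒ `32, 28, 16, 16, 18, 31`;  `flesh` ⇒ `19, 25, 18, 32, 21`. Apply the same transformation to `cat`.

s is letter #19 and maps to 32: an offset of 13. Letters become their 1-based position plus 13 (so a→14, b→15, …).
Applying it to cat: c=3→16, a=1→14, t=20→33.

16, 14, 33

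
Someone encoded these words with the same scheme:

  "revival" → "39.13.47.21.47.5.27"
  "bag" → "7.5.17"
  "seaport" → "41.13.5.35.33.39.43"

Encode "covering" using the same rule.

r(#18)→39 and e(#5)→13: differences scale by 2, so n = 2·pos + 3. The formula is n = 2×(alphabet index, a=1) + 3.
On covering: c=3→9, o=15→33, v=22→47, e=5→13, r=18→39, i=9→21, n=14→31, g=7→17.

9.33.47.13.39.21.31.17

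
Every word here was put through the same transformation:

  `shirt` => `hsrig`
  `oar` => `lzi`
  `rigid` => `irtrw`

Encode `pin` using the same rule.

Each pair mirrors across the alphabet (s↔h, h↔s, i↔r): positions sum to 25. Each letter is replaced by its mirror in the alphabet: a↔z, b↔y, c↔x, and so on (the Atbash cipher).
Applying it to pin: p↔k, i↔r, n↔m.

krm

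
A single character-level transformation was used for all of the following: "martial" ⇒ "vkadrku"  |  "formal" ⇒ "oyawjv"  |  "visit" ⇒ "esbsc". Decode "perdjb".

Shifts by position in martial: pos 0: m→v (+9), pos 1: a→k (+10), pos 2: r→a (+9), pos 3: t→d (+10) — repeating every 2. The shifts repeat in a cycle of length 2: positions 0,1,… shift by +9, +10, then the pattern repeats.
Undoing it on perdjb: p−9=g, e−10=u, r−9=i, d−10=t, j−9=a, b−10=r.

guitar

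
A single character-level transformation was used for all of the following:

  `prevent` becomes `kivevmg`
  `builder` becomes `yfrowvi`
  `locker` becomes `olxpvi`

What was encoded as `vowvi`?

elder

Each pair mirrors across the alphabet (p↔k, r↔i, e↔v): positions sum to 25. This is the alphabet-reversal cipher (Atbash): a becomes z, b becomes y, etc.
Reversing it on vowvi: v↔e, o↔l, w↔d, v↔e, i↔r.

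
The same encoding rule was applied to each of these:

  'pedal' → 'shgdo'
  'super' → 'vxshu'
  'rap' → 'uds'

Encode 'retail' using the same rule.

Compare letters: p→s is +3, e→h is +3, d→g is +3 — a constant shift. This is a Caesar cipher with shift 3.
On retail: r+3=u, e+3=h, t+3=w, a+3=d, i+3=l, l+3=o.

uhwdlo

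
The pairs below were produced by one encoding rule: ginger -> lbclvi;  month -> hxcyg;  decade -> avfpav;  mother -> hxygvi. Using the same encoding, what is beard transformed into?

kvpia

g(6)→l(11) and i(8)→b(1) fit y≡21x+15 (mod 26); the inverse of 21 mod 26 is 5. Treating letters as 0–25, the rule is x ↦ 21x + 15 (mod 26).
For beard: b(1)→21·1+15≡10=k; e(4)→21·4+15≡21=v; a(0)→21·0+15≡15=p; r(17)→21·17+15≡8=i; d(3)→21·3+15≡0=a (all mod 26).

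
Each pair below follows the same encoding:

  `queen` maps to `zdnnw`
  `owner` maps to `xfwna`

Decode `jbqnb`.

ashes

Compare letters: q→z is +9, u→d is +9, e→n is +9 — a constant shift. Each letter is shifted forward by 9 in the alphabet (a Caesar shift of +9).
Decoding jbqnb: j−9=a, b−9=s, q−9=h, n−9=e, b−9=s.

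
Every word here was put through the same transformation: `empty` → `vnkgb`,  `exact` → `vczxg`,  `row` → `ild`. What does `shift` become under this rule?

hsrug

Each pair mirrors across the alphabet (e↔v, m↔n, p↔k): positions sum to 25. Each letter is replaced by its mirror in the alphabet: a↔z, b↔y, c↔x, and so on (the Atbash cipher).
On shift: s↔h, h↔s, i↔r, f↔u, t↔g.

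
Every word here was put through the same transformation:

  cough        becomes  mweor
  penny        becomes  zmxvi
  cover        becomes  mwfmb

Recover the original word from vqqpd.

Shifts by position in cough: pos 0: c→m (+10), pos 1: o→w (+8), pos 2: u→e (+10), pos 3: g→o (+8) — repeating every 2. A repeating key of period 2 is used — shifts +10, +8 over and over.
Reversing it on vqqpd: v−10=l, q−8=i, q−10=g, p−8=h, d−10=t.

light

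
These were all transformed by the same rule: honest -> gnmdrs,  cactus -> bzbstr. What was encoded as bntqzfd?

Compare letters: h→g is +25, o→n is +25, n→m is +25 — a constant shift. Each letter is shifted forward by 25 in the alphabet (a Caesar shift of +25).
Decoding bntqzfd: b−25=c, n−25=o, t−25=u, q−25=r, z−25=a, f−25=g, d−25=e.

courage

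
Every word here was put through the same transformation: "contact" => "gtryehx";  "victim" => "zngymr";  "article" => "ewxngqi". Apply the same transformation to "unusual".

ysyxyfp

Shifts by position in contact: pos 0: c→g (+4), pos 1: o→t (+5), pos 2: n→r (+4), pos 3: t→y (+5) — repeating every 2. A repeating key of period 2 is used — shifts +4, +5 over and over.
On unusual: u+4=y, n+5=s, u+4=y, s+5=x, u+4=y, a+5=f, l+4=p.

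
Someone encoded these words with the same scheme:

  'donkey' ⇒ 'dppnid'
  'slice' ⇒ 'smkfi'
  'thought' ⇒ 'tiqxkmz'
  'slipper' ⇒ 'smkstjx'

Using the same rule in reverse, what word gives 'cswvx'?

crust

The shift increases by 1 at each position, starting from +0: 0, 1, 2, ….
Undoing it on cswvx: c−0=c, s−1=r, w−2=u, v−3=s, x−4=t.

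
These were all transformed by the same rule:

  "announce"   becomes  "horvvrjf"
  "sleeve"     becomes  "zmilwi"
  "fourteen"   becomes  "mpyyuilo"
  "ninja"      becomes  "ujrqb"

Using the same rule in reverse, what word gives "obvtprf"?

The shifts repeat in a cycle of length 3: positions 0,1,… shift by +7, +1, +4, then the pattern repeats.
Undoing it on obvtprf: o−7=h, b−1=a, v−4=r, t−7=m, p−1=o, r−4=n, f−7=y.

harmony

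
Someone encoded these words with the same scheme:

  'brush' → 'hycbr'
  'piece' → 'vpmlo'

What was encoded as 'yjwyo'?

In brush: b→h is +6, r→y is +7, u→c is +8, s→b is +9 — the shift increases by 1 each position. Letter i (0-indexed) is shifted by i+6, so successive shifts are 6, 7, 8, ….
Reversing it on yjwyo: y−6=s, j−7=c, w−8=o, y−9=p, o−10=e.

scope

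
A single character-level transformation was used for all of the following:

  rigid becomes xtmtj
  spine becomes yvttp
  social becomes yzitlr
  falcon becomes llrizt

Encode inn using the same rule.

ttt

The shift depends on letter class: consonant r→x is +6, but vowel i→t is +11. Vowels shift forward by 11 and consonants shift forward by 6.
Applying it to inn: i(vowel)+11=t, n(cons)+6=t, n(cons)+6=t.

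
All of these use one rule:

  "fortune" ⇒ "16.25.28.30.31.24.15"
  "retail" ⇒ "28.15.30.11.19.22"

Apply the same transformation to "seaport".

29.15.11.26.25.28.30

f is letter #6 and maps to 16: an offset of 10. Each letter is replaced by its alphabet position (a=1..z=26) + 10.
For seaport: s=19→29, e=5→15, a=1→11, p=16→26, o=15→25, r=18→28, t=20→30.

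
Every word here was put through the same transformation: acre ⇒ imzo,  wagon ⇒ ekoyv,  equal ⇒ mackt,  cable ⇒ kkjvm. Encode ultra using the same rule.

It's a Vigenère-style cipher with numeric key [8,10]: position i shifts by key[i mod 2].
Applying it to ultra: u+8=c, l+10=v, t+8=b, r+10=b, a+8=i.

cvbbi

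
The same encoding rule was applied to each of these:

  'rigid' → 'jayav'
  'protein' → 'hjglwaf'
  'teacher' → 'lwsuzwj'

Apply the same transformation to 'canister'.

usfaklwj

Compare letters: r→j is +18, i→a is +18, g→y is +18 — a constant shift. Every letter moves 18 places later in the alphabet, wrapping around z→a.
On canister: c+18=u, a+18=s, n+18=f, i+18=a, s+18=k, t+18=l, e+18=w, r+18=j.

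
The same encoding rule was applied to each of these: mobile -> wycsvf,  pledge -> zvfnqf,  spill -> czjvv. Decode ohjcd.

exist

It's a Vigenère-style cipher with numeric key [10,10,1]: position i shifts by key[i mod 3].
Reversing it on ohjcd: o−10=e, h−10=x, j−1=i, c−10=s, d−10=t.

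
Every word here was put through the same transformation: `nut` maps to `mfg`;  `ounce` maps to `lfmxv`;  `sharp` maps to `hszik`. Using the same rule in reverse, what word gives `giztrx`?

tragic

Each pair mirrors across the alphabet (n↔m, u↔f, t↔g): positions sum to 25. Each letter is replaced by its mirror in the alphabet: a↔z, b↔y, c↔x, and so on (the Atbash cipher).
Undoing it on giztrx: g↔t, i↔r, z↔a, t↔g, r↔i, x↔c.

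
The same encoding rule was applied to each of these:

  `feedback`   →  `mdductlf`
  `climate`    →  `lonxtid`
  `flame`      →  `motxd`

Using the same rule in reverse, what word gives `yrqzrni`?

This is an affine cipher: with a=0,…,z=25, each position x becomes (9x+19) mod 26.
Reversing it on yrqzrni: y(24)→3·(24−19)≡15=p; r(17)→3·(17−19)≡20=u; q(16)→3·(16−19)≡17=r; z(25)→3·(25−19)≡18=s; r(17)→3·(17−19)≡20=u; n(13)→3·(13−19)≡8=i; i(8)→3·(8−19)≡19=t (all mod 26).

pursuit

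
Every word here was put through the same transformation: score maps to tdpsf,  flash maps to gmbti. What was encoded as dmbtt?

Every letter moves 1 place later in the alphabet, wrapping around z→a.
Reversing it on dmbtt: d−1=c, m−1=l, b−1=a, t−1=s, t−1=s.

class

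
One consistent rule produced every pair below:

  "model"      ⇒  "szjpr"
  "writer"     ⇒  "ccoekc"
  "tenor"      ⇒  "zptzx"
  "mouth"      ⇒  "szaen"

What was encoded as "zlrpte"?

Shifts by position in model: pos 0: m→s (+6), pos 1: o→z (+11), pos 2: d→j (+6), pos 3: e→p (+11) — repeating every 2. It's a Vigenère-style cipher with numeric key [6,11]: position i shifts by key[i mod 2].
Decoding zlrpte: z−6=t, l−11=a, r−6=l, p−11=e, t−6=n, e−11=t.

talent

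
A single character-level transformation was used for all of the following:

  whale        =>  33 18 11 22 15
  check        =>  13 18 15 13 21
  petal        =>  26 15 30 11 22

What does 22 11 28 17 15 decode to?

w is letter #23 and maps to 33: an offset of 10. Each letter is replaced by its alphabet position (a=1..z=26) + 10.
Reversing it on 22 11 28 17 15: 22→(22−10)÷1=12=l, 11→(11−10)÷1=1=a, 28→(28−10)÷1=18=r, 17→(17−10)÷1=7=g, 15→(15−10)÷1=5=e.

large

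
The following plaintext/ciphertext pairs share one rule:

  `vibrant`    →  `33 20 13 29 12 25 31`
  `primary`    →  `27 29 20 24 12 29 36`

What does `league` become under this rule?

v is letter #22 and maps to 33: an offset of 11. The number is (letter's place in the alphabet, a=1) + 11.
On league: l=12→23, e=5→16, a=1→12, g=7→18, u=21→32, e=5→16.

23 16 12 18 32 16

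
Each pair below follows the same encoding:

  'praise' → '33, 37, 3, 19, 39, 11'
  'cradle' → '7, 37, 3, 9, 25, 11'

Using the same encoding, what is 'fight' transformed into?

13, 19, 15, 17, 41

Each letter becomes 2×(its alphabet position, a=1..z=26) + 1.
For fight: f=6→13, i=9→19, g=7→15, h=8→17, t=20→41.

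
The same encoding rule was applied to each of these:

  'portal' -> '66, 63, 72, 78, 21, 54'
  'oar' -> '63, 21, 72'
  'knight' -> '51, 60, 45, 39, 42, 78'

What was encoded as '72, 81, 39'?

The formula is n = 3×(alphabet index, a=1) + 18.
Undoing it on 72, 81, 39: 72→(72−18)÷3=18=r, 81→(81−18)÷3=21=u, 39→(39−18)÷3=7=g.

rug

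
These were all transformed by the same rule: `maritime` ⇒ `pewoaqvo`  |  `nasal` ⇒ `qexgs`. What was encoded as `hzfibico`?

evacuate

In maritime: m→p is +3, a→e is +4, r→w is +5, i→o is +6 — the shift increases by 1 each position. Each letter shifts forward by (position + 3), i.e. 3, 4, 5, … — the shift grows by one for each successive letter.
Undoing it on hzfibico: h−3=e, z−4=v, f−5=a, i−6=c, b−7=u, i−8=a, c−9=t, o−10=e.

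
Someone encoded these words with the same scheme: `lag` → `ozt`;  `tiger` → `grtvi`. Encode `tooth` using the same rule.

gllgs

Each letter is replaced by its mirror in the alphabet: a↔z, b↔y, c↔x, and so on (the Atbash cipher).
For tooth: t↔g, o↔l, o↔l, t↔g, h↔s.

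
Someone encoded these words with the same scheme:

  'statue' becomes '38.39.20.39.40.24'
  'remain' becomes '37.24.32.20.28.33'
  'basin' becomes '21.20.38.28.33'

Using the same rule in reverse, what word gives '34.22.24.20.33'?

ocean

s is letter #19 and maps to 38: an offset of 19. Each letter is replaced by its alphabet position (a=1..z=26) + 19.
Undoing it on 34.22.24.20.33: 34→(34−19)÷1=15=o, 22→(22−19)÷1=3=c, 24→(24−19)÷1=5=e, 20→(20−19)÷1=1=a, 33→(33−19)÷1=14=n.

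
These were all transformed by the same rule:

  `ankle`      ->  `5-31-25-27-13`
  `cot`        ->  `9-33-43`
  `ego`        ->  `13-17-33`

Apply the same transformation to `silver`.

41-21-27-47-13-39

a(#1)→5 and n(#14)→31: differences scale by 2, so n = 2·pos + 3. The formula is n = 2×(alphabet index, a=1) + 3.
Applying it to silver: s=19→41, i=9→21, l=12→27, v=22→47, e=5→13, r=18→39.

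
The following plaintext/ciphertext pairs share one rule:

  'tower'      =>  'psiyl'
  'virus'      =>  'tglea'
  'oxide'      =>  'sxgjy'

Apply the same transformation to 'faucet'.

nqeuyp

This is an affine cipher: with a=0,…,z=25, each position x becomes (15x+16) mod 26.
Applying it to faucet: f(5)→15·5+16≡13=n; a(0)→15·0+16≡16=q; u(20)→15·20+16≡4=e; c(2)→15·2+16≡20=u; e(4)→15·4+16≡24=y; t(19)→15·19+16≡15=p (all mod 26).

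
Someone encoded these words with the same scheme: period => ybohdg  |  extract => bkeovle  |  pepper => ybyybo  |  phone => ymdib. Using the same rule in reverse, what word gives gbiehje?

dentist

Treating letters as 0–25, the rule is x ↦ 21x + 21 (mod 26).
Decoding gbiehje: g(6)→5·(6−21)≡3=d; b(1)→5·(1−21)≡4=e; i(8)→5·(8−21)≡13=n; e(4)→5·(4−21)≡19=t; h(7)→5·(7−21)≡8=i; j(9)→5·(9−21)≡18=s; e(4)→5·(4−21)≡19=t (all mod 26).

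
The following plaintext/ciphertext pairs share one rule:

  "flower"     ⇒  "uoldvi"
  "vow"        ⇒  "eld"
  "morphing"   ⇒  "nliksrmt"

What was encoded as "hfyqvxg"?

subject

Each pair mirrors across the alphabet (f↔u, l↔o, o↔l): positions sum to 25. Each letter is replaced by its mirror in the alphabet: a↔z, b↔y, c↔x, and so on (the Atbash cipher).
Undoing it on hfyqvxg: h↔s, f↔u, y↔b, q↔j, v↔e, x↔c, g↔t.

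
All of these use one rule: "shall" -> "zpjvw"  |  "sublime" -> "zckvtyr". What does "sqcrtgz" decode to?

In shall: s→z is +7, h→p is +8, a→j is +9, l→v is +10 — the shift increases by 1 each position. Letter i (0-indexed) is shifted by i+7, so successive shifts are 7, 8, 9, ….
Decoding sqcrtgz: s−7=l, q−8=i, c−9=t, r−10=h, t−11=i, g−12=u, z−13=m.

lithium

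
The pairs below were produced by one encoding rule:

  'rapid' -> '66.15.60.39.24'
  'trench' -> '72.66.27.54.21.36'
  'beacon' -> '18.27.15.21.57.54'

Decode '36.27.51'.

r(#18)→66 and a(#1)→15: differences scale by 3, so n = 3·pos + 12. Each letter becomes 3×(its alphabet position, a=1..z=26) + 12.
Decoding 36.27.51: 36→(36−12)÷3=8=h, 27→(27−12)÷3=5=e, 51→(51−12)÷3=13=m.

hem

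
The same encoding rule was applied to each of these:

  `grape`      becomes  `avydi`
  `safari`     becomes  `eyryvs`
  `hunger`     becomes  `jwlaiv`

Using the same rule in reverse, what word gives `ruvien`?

forest

Each letter's alphabet position (a=0..z=25) is mapped through 9·x+24 mod 26 — an affine cipher.
Decoding ruvien: r(17)→3·(17−24)≡5=f; u(20)→3·(20−24)≡14=o; v(21)→3·(21−24)≡17=r; i(8)→3·(8−24)≡4=e; e(4)→3·(4−24)≡18=s; n(13)→3·(13−24)≡19=t (all mod 26).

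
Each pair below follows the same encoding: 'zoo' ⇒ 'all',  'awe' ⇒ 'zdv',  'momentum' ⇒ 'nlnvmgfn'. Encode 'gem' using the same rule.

Each letter is replaced by its mirror in the alphabet: a↔z, b↔y, c↔x, and so on (the Atbash cipher).
For gem: g↔t, e↔v, m↔n.

tvn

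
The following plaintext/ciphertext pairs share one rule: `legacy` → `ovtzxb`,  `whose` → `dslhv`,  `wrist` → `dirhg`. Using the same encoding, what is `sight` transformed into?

hrtsg

Each pair mirrors across the alphabet (l↔o, e↔v, g↔t): positions sum to 25. Each letter is replaced by its mirror in the alphabet: a↔z, b↔y, c↔x, and so on (the Atbash cipher).
Applying it to sight: s↔h, i↔r, g↔t, h↔s, t↔g.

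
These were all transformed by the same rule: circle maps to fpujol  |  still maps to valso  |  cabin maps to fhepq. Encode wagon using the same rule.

It's a Vigenère-style cipher with numeric key [3,7]: position i shifts by key[i mod 2].
Applying it to wagon: w+3=z, a+7=h, g+3=j, o+7=v, n+3=q.

zhjvq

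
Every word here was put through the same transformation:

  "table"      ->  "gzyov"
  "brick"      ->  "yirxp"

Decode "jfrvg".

quiet

Each letter is replaced by its mirror in the alphabet: a↔z, b↔y, c↔x, and so on (the Atbash cipher).
Decoding jfrvg: j↔q, f↔u, r↔i, v↔e, g↔t.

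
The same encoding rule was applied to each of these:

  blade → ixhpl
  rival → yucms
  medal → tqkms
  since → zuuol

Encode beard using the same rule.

Shifts by position in blade: pos 0: b→i (+7), pos 1: l→x (+12), pos 2: a→h (+7), pos 3: d→p (+12) — repeating every 2. It's a Vigenère-style cipher with numeric key [7,12]: position i shifts by key[i mod 2].
For beard: b+7=i, e+12=q, a+7=h, r+12=d, d+7=k.

iqhdk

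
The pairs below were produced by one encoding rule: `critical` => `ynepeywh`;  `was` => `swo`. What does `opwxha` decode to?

stable

Compare letters: c→y is +22, r→n is +22, i→e is +22 — a constant shift. It's a constant shift of +22 (ROT22).
Reversing it on opwxha: o−22=s, p−22=t, w−22=a, x−22=b, h−22=l, a−22=e.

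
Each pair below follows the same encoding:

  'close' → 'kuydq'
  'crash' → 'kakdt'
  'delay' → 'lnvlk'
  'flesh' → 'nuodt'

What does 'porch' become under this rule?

Each letter shifts forward by (position + 8), i.e. 8, 9, 10, … — the shift grows by one for each successive letter.
For porch: p+8=x, o+9=x, r+10=b, c+11=n, h+12=t.

xxbnt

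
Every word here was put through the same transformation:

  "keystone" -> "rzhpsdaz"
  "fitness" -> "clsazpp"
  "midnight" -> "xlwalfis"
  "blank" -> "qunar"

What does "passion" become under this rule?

gnpplda

Each letter's alphabet position (a=0..z=25) is mapped through 3·x+13 mod 26 — an affine cipher.
For passion: p(15)→3·15+13≡6=g; a(0)→3·0+13≡13=n; s(18)→3·18+13≡15=p; s(18)→3·18+13≡15=p; i(8)→3·8+13≡11=l; o(14)→3·14+13≡3=d; n(13)→3·13+13≡0=a (all mod 26).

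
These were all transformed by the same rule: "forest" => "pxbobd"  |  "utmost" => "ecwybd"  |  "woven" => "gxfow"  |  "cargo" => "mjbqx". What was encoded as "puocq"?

The shifts repeat in a cycle of length 3: positions 0,1,… shift by +10, +9, +10, then the pattern repeats.
Undoing it on puocq: p−10=f, u−9=l, o−10=e, c−10=s, q−9=h.

flesh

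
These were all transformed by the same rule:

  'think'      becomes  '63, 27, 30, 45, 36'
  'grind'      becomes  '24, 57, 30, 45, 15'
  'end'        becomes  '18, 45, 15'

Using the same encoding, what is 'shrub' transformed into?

t(#20)→63 and h(#8)→27: differences scale by 3, so n = 3·pos + 3. Each letter becomes 3×(its alphabet position, a=1..z=26) + 3.
On shrub: s=19→60, h=8→27, r=18→57, u=21→66, b=2→9.

60, 27, 57, 66, 9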